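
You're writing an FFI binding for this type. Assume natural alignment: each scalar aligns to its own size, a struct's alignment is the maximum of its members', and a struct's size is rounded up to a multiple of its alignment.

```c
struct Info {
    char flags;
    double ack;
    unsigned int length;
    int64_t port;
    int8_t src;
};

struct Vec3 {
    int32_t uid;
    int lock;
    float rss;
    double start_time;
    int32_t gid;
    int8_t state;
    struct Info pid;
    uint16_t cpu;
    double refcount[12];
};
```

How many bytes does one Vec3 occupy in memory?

Info: @0: flags [1B, align 1] → 1; +7 pad (align 8); @8: ack [8B, align 8] → 16; @16: length [4B, align 4] → 20; +4 pad (align 8); @24: port [8B, align 8] → 32; @32: src [1B, align 1] → 33; +7 tail pad (align 8); size 40, align 8
@0: uid [4B, align 4] → 4
@4: lock [4B, align 4] → 8
@8: rss [4B, align 4] → 12
+4 pad (align 8)
@16: start_time [8B, align 8] → 24
@24: gid [4B, align 4] → 28
@28: state [1B, align 1] → 29
+3 pad (align 8)
@32: pid [40B, align 8] → 72
@72: cpu [2B, align 2] → 74
+6 pad (align 8)
@80: refcount [96B, align 8] → 176
size 176, align 8

176 bytes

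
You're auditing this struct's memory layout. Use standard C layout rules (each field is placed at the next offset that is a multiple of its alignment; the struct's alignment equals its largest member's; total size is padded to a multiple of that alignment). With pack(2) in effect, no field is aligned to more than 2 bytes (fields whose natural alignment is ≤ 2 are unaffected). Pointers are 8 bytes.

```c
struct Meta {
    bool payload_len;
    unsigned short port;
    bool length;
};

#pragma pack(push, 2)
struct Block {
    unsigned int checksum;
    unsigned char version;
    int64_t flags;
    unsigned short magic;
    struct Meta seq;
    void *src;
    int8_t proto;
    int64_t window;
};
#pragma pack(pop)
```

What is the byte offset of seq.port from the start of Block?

18

Meta: @0: payload_len [1B, align 1] → 1; +1 pad (align 2); @2: port [2B, align 2] → 4; @4: length [1B, align 1] → 5; +1 tail pad (align 2); size 6, align 2
@0: checksum [4B, align 2] → 4
@4: version [1B, align 1] → 5
+1 pad (align 2)
@6: flags [8B, align 2] → 14
@14: magic [2B, align 2] → 16
@16: seq [6B, align 2] → 22
within Meta: port at 2
16 + 2 = 18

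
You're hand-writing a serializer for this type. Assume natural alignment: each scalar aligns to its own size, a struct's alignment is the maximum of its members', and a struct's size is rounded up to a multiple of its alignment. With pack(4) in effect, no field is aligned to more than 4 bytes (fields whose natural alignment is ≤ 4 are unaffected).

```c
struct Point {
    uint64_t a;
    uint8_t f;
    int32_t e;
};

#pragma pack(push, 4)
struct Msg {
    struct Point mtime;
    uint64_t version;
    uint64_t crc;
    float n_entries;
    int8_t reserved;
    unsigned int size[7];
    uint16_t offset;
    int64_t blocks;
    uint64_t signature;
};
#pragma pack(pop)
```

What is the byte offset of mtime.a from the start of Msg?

Point: a at 0 (size 8, align 8) → ends 8; f at 8 (size 1, align 1) → ends 9; pad 3 to align 4 for e; e at 12 (size 4, align 4) → ends 16; total 16 bytes, alignment 8
mtime at 0 (size 16, align 4) → ends 16
within Point: a at 0
0 + 0 = 0

0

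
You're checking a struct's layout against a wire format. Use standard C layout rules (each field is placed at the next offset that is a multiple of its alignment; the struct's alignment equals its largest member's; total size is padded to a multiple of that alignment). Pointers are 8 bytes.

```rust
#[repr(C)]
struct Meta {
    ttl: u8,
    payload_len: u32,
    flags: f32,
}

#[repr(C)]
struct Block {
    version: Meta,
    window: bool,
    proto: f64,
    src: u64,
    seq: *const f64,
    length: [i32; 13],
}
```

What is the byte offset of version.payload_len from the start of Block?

Meta: @0: ttl [1B, align 1] → 1; +3 pad (align 4); @4: payload_len [4B, align 4] → 8; @8: flags [4B, align 4] → 12; size 12, align 4
@0: version [12B, align 4] → 12
within Meta: payload_len at 4
0 + 4 = 4

4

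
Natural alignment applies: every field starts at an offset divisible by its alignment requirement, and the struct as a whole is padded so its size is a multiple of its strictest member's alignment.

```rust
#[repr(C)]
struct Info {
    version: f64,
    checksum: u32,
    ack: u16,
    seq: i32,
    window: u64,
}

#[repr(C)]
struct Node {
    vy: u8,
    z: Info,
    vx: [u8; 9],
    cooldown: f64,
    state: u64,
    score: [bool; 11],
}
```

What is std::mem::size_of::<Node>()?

Info: version at 0 (size 8, align 8) → ends 8; checksum at 8 (size 4, align 4) → ends 12; ack at 12 (size 2, align 2) → ends 14; pad 2 to align 4 for seq; seq at 16 (size 4, align 4) → ends 20; pad 4 to align 8 for window; window at 24 (size 8, align 8) → ends 32; total 32 bytes, alignment 8
vy at 0 (size 1, align 1) → ends 1
pad 7 to align 8 for z
z at 8 (size 32, align 8) → ends 40
vx at 40 (size 9, align 1) → ends 49
pad 7 to align 8 for cooldown
cooldown at 56 (size 8, align 8) → ends 64
state at 64 (size 8, align 8) → ends 72
score at 72 (size 11, align 1) → ends 83
tail pad 5 to reach multiple of 8
total 88 bytes, alignment 8

88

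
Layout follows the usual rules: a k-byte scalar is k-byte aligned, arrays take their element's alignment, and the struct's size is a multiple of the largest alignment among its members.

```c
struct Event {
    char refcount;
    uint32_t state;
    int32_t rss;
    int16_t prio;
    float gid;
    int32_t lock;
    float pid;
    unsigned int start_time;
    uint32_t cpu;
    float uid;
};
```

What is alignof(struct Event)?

member alignments: refcount=1, state=4, rss=4, prio=2, gid=4, lock=4, pid=4, start_time=4, cpu=4, uid=4
max = 4

4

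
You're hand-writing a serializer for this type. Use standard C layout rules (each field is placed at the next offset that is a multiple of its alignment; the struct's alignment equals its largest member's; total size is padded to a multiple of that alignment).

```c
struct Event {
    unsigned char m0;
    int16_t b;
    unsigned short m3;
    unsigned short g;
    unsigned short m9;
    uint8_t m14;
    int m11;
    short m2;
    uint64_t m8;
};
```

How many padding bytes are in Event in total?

m0 at 0 (size 1, align 1) → ends 1
pad 1 to align 2 for b
b at 2 (size 2, align 2) → ends 4
m3 at 4 (size 2, align 2) → ends 6
g at 6 (size 2, align 2) → ends 8
m9 at 8 (size 2, align 2) → ends 10
m14 at 10 (size 1, align 1) → ends 11
pad 1 to align 4 for m11
m11 at 12 (size 4, align 4) → ends 16
m2 at 16 (size 2, align 2) → ends 18
pad 6 to align 8 for m8
m8 at 24 (size 8, align 8) → ends 32
total 32 bytes, alignment 8
data bytes 24, size 32 → padding 8

8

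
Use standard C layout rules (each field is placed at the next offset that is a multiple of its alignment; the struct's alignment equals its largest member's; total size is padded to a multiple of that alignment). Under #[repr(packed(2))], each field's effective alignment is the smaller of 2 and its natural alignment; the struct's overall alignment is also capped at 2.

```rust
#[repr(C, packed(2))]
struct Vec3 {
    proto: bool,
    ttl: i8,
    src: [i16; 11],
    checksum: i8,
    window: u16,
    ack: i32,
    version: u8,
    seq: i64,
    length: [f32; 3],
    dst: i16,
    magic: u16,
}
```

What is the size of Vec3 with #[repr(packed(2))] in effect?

58

proto at 0 (size 1, align 1) → ends 1
ttl at 1 (size 1, align 1) → ends 2
src at 2 (size 22, align 2) → ends 24
checksum at 24 (size 1, align 1) → ends 25
pad 1 to align 2 for window
window at 26 (size 2, align 2) → ends 28
ack at 28 (size 4, align 2) → ends 32
version at 32 (size 1, align 1) → ends 33
pad 1 to align 2 for seq
seq at 34 (size 8, align 2) → ends 42
length at 42 (size 12, align 2) → ends 54
dst at 54 (size 2, align 2) → ends 56
magic at 56 (size 2, align 2) → ends 58
total 58 bytes, alignment 2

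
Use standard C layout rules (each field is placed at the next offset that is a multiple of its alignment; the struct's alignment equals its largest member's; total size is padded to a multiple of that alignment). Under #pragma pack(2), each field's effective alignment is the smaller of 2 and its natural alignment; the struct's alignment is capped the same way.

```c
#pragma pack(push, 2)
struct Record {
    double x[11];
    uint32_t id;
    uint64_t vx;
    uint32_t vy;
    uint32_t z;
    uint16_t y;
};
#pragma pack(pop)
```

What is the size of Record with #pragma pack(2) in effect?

@0: x [88B, align 2] → 88
@88: id [4B, align 2] → 92
@92: vx [8B, align 2] → 100
@100: vy [4B, align 2] → 104
@104: z [4B, align 2] → 108
@108: y [2B, align 2] → 110
size 110, align 2

110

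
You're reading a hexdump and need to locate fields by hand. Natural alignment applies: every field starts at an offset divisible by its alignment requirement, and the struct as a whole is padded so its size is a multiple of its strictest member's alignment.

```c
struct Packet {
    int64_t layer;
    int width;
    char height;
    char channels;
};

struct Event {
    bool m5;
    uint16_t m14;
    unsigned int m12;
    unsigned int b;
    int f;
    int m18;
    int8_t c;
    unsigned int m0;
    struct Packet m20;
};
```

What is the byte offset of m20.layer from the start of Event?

32

Packet: layer at 0 (size 8, align 8) → ends 8; width at 8 (size 4, align 4) → ends 12; height at 12 (size 1, align 1) → ends 13; channels at 13 (size 1, align 1) → ends 14; tail pad 2 to reach multiple of 8; total 16 bytes, alignment 8
m5 at 0 (size 1, align 1) → ends 1
pad 1 to align 2 for m14
m14 at 2 (size 2, align 2) → ends 4
m12 at 4 (size 4, align 4) → ends 8
b at 8 (size 4, align 4) → ends 12
f at 12 (size 4, align 4) → ends 16
m18 at 16 (size 4, align 4) → ends 20
c at 20 (size 1, align 1) → ends 21
pad 3 to align 4 for m0
m0 at 24 (size 4, align 4) → ends 28
pad 4 to align 8 for m20
m20 at 32 (size 16, align 8) → ends 48
within Packet: layer at 0
32 + 0 = 32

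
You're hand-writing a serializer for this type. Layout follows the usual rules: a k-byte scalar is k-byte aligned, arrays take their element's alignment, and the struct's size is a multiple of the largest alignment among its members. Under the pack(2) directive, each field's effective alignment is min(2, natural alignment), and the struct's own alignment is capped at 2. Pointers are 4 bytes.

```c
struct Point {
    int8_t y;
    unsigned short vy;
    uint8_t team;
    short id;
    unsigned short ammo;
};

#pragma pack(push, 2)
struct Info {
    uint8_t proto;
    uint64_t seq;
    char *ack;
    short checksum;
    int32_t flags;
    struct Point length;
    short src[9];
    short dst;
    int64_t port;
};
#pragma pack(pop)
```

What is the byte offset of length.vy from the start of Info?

Point: @0: y [1B, align 1] → 1; +1 pad (align 2); @2: vy [2B, align 2] → 4; @4: team [1B, align 1] → 5; +1 pad (align 2); @6: id [2B, align 2] → 8; @8: ammo [2B, align 2] → 10; size 10, align 2
@0: proto [1B, align 1] → 1
+1 pad (align 2)
@2: seq [8B, align 2] → 10
@10: ack [4B, align 2] → 14
@14: checksum [2B, align 2] → 16
@16: flags [4B, align 2] → 20
@20: length [10B, align 2] → 30
within Point: vy at 2
20 + 2 = 22

22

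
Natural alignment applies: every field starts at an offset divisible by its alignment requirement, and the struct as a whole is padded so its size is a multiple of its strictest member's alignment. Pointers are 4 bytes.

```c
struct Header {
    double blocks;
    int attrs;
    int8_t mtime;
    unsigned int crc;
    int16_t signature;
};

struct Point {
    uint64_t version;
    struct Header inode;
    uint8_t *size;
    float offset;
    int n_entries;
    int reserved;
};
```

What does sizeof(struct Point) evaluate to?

Header: blocks at 0 (size 8, align 8) → ends 8; attrs at 8 (size 4, align 4) → ends 12; mtime at 12 (size 1, align 1) → ends 13; pad 3 to align 4 for crc; crc at 16 (size 4, align 4) → ends 20; signature at 20 (size 2, align 2) → ends 22; tail pad 2 to reach multiple of 8; total 24 bytes, alignment 8
version at 0 (size 8, align 8) → ends 8
inode at 8 (size 24, align 8) → ends 32
size at 32 (size 4, align 4) → ends 36
offset at 36 (size 4, align 4) → ends 40
n_entries at 40 (size 4, align 4) → ends 44
reserved at 44 (size 4, align 4) → ends 48
total 48 bytes, alignment 8

48 bytes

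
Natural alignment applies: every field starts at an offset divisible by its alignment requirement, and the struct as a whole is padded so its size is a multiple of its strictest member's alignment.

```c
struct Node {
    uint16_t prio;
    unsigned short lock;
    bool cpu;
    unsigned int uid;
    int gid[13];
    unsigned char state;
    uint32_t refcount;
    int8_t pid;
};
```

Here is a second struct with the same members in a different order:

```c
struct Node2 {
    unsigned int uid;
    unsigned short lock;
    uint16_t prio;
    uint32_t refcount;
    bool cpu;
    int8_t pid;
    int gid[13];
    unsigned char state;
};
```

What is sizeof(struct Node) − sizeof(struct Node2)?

0..2  prio  (2B, 2-aligned)
2..4  lock  (2B, 2-aligned)
4..5  cpu  (1B, 1-aligned)
5..8  -- padding (3B)
8..12  uid  (4B, 4-aligned)
12..64  gid  (52B, 4-aligned)
64..65  state  (1B, 1-aligned)
65..68  -- padding (3B)
68..72  refcount  (4B, 4-aligned)
72..73  pid  (1B, 1-aligned)
73..76  -- tail padding (3B)
sizeof = 76, alignof = 4
— Node2 —
0..4  uid  (4B, 4-aligned)
4..6  lock  (2B, 2-aligned)
6..8  prio  (2B, 2-aligned)
8..12  refcount  (4B, 4-aligned)
12..13  cpu  (1B, 1-aligned)
13..14  pid  (1B, 1-aligned)
14..16  -- padding (2B)
16..68  gid  (52B, 4-aligned)
68..69  state  (1B, 1-aligned)
69..72  -- tail padding (3B)
sizeof = 72, alignof = 4
76 − 72 = 4

4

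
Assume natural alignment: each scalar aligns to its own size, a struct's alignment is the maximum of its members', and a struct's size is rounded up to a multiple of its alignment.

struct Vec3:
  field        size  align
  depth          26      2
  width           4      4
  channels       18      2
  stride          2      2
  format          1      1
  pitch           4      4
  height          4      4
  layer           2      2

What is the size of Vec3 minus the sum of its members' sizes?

depth at 0 (size 26, align 2) → ends 26
pad 2 to align 4 for width
width at 28 (size 4, align 4) → ends 32
channels at 32 (size 18, align 2) → ends 50
stride at 50 (size 2, align 2) → ends 52
format at 52 (size 1, align 1) → ends 53
pad 3 to align 4 for pitch
pitch at 56 (size 4, align 4) → ends 60
height at 60 (size 4, align 4) → ends 64
layer at 64 (size 2, align 2) → ends 66
tail pad 2 to reach multiple of 4
total 68 bytes, alignment 4
data bytes 61, size 68 → padding 7

7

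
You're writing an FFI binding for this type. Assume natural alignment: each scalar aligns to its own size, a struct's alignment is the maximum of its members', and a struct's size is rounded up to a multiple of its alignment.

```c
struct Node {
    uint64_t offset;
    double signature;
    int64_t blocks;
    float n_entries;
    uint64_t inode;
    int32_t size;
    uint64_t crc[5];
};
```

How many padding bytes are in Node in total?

8

@0: offset [8B, align 8] → 8
@8: signature [8B, align 8] → 16
@16: blocks [8B, align 8] → 24
@24: n_entries [4B, align 4] → 28
+4 pad (align 8)
@32: inode [8B, align 8] → 40
@40: size [4B, align 4] → 44
+4 pad (align 8)
@48: crc [40B, align 8] → 88
size 88, align 8
data bytes 80, size 88 → padding 8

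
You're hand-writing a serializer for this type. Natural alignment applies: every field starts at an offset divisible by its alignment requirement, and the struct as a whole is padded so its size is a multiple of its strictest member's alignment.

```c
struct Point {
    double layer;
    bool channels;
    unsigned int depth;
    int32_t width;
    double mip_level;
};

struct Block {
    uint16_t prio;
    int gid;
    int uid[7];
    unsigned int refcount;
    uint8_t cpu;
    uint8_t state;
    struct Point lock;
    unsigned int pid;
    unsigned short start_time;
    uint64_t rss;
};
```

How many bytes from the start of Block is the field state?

41

Point: @0: layer [8B, align 8] → 8; @8: channels [1B, align 1] → 9; +3 pad (align 4); @12: depth [4B, align 4] → 16; @16: width [4B, align 4] → 20; +4 pad (align 8); @24: mip_level [8B, align 8] → 32; size 32, align 8
@0: prio [2B, align 2] → 2
+2 pad (align 4)
@4: gid [4B, align 4] → 8
@8: uid [28B, align 4] → 36
@36: refcount [4B, align 4] → 40
@40: cpu [1B, align 1] → 41
@41: state [1B, align 1] → 42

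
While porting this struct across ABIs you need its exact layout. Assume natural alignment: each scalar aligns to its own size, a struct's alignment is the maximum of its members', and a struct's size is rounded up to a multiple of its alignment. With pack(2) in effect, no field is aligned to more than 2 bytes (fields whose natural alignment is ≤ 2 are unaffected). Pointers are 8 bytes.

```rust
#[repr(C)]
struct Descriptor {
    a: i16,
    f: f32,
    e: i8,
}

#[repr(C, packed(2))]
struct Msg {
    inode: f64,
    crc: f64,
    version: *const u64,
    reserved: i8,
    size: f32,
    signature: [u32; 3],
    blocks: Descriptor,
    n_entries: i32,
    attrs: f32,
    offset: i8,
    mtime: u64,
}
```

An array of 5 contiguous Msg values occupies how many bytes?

Descriptor: 0..2  a  (2B, 2-aligned); 2..4  -- padding (2B); 4..8  f  (4B, 4-aligned); 8..9  e  (1B, 1-aligned); 9..12  -- tail padding (3B); sizeof = 12, alignof = 4
0..8  inode  (8B, 2-aligned)
8..16  crc  (8B, 2-aligned)
16..24  version  (8B, 2-aligned)
24..25  reserved  (1B, 1-aligned)
25..26  -- padding (1B)
26..30  size  (4B, 2-aligned)
30..42  signature  (12B, 2-aligned)
42..54  blocks  (12B, 2-aligned)
54..58  n_entries  (4B, 2-aligned)
58..62  attrs  (4B, 2-aligned)
62..63  offset  (1B, 1-aligned)
63..64  -- padding (1B)
64..72  mtime  (8B, 2-aligned)
sizeof = 72, alignof = 2
array of 5: 5 × 72 = 360

360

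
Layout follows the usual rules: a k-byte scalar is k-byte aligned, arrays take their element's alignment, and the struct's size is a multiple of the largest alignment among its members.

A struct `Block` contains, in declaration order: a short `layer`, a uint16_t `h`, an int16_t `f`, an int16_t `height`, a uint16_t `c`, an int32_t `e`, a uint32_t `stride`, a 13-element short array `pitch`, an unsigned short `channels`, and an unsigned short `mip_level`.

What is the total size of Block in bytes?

layer at 0 (size 2, align 2) → ends 2
h at 2 (size 2, align 2) → ends 4
f at 4 (size 2, align 2) → ends 6
height at 6 (size 2, align 2) → ends 8
c at 8 (size 2, align 2) → ends 10
pad 2 to align 4 for e
e at 12 (size 4, align 4) → ends 16
stride at 16 (size 4, align 4) → ends 20
pitch at 20 (size 26, align 2) → ends 46
channels at 46 (size 2, align 2) → ends 48
mip_level at 48 (size 2, align 2) → ends 50
tail pad 2 to reach multiple of 4
total 52 bytes, alignment 4

52 bytes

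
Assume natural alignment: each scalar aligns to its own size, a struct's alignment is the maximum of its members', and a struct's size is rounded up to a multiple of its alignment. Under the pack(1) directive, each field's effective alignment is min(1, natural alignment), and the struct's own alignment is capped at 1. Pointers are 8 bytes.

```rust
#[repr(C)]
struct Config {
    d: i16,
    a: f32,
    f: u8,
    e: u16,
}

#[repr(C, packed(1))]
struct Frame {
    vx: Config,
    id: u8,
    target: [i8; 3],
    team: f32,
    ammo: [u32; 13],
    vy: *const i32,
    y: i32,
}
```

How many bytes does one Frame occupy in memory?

84 bytes

Config: d at 0 (size 2, align 2) → ends 2; pad 2 to align 4 for a; a at 4 (size 4, align 4) → ends 8; f at 8 (size 1, align 1) → ends 9; pad 1 to align 2 for e; e at 10 (size 2, align 2) → ends 12; total 12 bytes, alignment 4
vx at 0 (size 12, align 1) → ends 12
id at 12 (size 1, align 1) → ends 13
target at 13 (size 3, align 1) → ends 16
team at 16 (size 4, align 1) → ends 20
ammo at 20 (size 52, align 1) → ends 72
vy at 72 (size 8, align 1) → ends 80
y at 80 (size 4, align 1) → ends 84
total 84 bytes, alignment 1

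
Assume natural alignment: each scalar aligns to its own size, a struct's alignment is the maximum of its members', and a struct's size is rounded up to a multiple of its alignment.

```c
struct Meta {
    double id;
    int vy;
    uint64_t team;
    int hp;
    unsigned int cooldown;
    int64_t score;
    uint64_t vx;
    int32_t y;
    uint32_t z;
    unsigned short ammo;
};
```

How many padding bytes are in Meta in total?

10

0..8  id  (8B, 8-aligned)
8..12  vy  (4B, 4-aligned)
12..16  -- padding (4B)
16..24  team  (8B, 8-aligned)
24..28  hp  (4B, 4-aligned)
28..32  cooldown  (4B, 4-aligned)
32..40  score  (8B, 8-aligned)
40..48  vx  (8B, 8-aligned)
48..52  y  (4B, 4-aligned)
52..56  z  (4B, 4-aligned)
56..58  ammo  (2B, 2-aligned)
58..64  -- tail padding (6B)
sizeof = 64, alignof = 8
data bytes 54, size 64 → padding 10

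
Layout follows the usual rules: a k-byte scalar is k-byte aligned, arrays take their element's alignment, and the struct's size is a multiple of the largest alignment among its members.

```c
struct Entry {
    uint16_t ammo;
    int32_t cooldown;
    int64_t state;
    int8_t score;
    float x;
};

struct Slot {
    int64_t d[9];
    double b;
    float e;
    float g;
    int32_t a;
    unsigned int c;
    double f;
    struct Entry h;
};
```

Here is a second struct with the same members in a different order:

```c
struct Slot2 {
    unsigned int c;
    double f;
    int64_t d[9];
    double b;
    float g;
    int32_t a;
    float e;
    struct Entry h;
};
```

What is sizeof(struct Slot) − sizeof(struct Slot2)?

Entry: ammo at 0 (size 2, align 2) → ends 2; pad 2 to align 4 for cooldown; cooldown at 4 (size 4, align 4) → ends 8; state at 8 (size 8, align 8) → ends 16; score at 16 (size 1, align 1) → ends 17; pad 3 to align 4 for x; x at 20 (size 4, align 4) → ends 24; total 24 bytes, alignment 8
d at 0 (size 72, align 8) → ends 72
b at 72 (size 8, align 8) → ends 80
e at 80 (size 4, align 4) → ends 84
g at 84 (size 4, align 4) → ends 88
a at 88 (size 4, align 4) → ends 92
c at 92 (size 4, align 4) → ends 96
f at 96 (size 8, align 8) → ends 104
h at 104 (size 24, align 8) → ends 128
total 128 bytes, alignment 8
— Slot2 —
c at 0 (size 4, align 4) → ends 4
pad 4 to align 8 for f
f at 8 (size 8, align 8) → ends 16
d at 16 (size 72, align 8) → ends 88
b at 88 (size 8, align 8) → ends 96
g at 96 (size 4, align 4) → ends 100
a at 100 (size 4, align 4) → ends 104
e at 104 (size 4, align 4) → ends 108
pad 4 to align 8 for h
h at 112 (size 24, align 8) → ends 136
total 136 bytes, alignment 8
128 − 136 = -8

-8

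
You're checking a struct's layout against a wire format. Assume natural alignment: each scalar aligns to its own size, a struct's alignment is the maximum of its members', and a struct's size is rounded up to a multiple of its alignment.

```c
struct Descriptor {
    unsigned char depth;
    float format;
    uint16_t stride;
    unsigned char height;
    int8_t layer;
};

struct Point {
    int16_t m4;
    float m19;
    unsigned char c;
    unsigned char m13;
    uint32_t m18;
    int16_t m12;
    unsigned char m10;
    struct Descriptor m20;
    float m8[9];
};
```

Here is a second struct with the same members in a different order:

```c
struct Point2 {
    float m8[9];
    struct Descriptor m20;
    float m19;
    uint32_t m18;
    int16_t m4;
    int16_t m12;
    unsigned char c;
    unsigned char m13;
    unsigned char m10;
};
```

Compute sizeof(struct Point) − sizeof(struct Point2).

Descriptor: depth at 0 (size 1, align 1) → ends 1; pad 3 to align 4 for format; format at 4 (size 4, align 4) → ends 8; stride at 8 (size 2, align 2) → ends 10; height at 10 (size 1, align 1) → ends 11; layer at 11 (size 1, align 1) → ends 12; total 12 bytes, alignment 4
m4 at 0 (size 2, align 2) → ends 2
pad 2 to align 4 for m19
m19 at 4 (size 4, align 4) → ends 8
c at 8 (size 1, align 1) → ends 9
m13 at 9 (size 1, align 1) → ends 10
pad 2 to align 4 for m18
m18 at 12 (size 4, align 4) → ends 16
m12 at 16 (size 2, align 2) → ends 18
m10 at 18 (size 1, align 1) → ends 19
pad 1 to align 4 for m20
m20 at 20 (size 12, align 4) → ends 32
m8 at 32 (size 36, align 4) → ends 68
total 68 bytes, alignment 4
— Point2 —
m8 at 0 (size 36, align 4) → ends 36
m20 at 36 (size 12, align 4) → ends 48
m19 at 48 (size 4, align 4) → ends 52
m18 at 52 (size 4, align 4) → ends 56
m4 at 56 (size 2, align 2) → ends 58
m12 at 58 (size 2, align 2) → ends 60
c at 60 (size 1, align 1) → ends 61
m13 at 61 (size 1, align 1) → ends 62
m10 at 62 (size 1, align 1) → ends 63
tail pad 1 to reach multiple of 4
total 64 bytes, alignment 4
68 − 64 = 4

4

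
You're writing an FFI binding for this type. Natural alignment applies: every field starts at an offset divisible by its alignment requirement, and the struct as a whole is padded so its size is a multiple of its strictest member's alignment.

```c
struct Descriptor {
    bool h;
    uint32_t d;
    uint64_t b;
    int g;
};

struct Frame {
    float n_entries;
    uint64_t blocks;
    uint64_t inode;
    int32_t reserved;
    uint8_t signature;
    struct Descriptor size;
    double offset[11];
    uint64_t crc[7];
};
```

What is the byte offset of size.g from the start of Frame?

Descriptor: @0: h [1B, align 1] → 1; +3 pad (align 4); @4: d [4B, align 4] → 8; @8: b [8B, align 8] → 16; @16: g [4B, align 4] → 20; +4 tail pad (align 8); size 24, align 8
@0: n_entries [4B, align 4] → 4
+4 pad (align 8)
@8: blocks [8B, align 8] → 16
@16: inode [8B, align 8] → 24
@24: reserved [4B, align 4] → 28
@28: signature [1B, align 1] → 29
+3 pad (align 8)
@32: size [24B, align 8] → 56
within Descriptor: g at 16
32 + 16 = 48

48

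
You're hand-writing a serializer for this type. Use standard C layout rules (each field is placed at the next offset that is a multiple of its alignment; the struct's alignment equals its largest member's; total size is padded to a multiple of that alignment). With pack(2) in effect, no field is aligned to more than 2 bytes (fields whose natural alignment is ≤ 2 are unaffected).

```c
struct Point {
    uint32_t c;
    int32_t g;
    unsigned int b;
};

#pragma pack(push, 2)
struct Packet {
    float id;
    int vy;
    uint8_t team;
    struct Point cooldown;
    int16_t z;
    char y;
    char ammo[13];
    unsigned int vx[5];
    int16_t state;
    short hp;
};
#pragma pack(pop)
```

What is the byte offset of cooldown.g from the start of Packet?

Point: 0..4  c  (4B, 4-aligned); 4..8  g  (4B, 4-aligned); 8..12  b  (4B, 4-aligned); sizeof = 12, alignof = 4
0..4  id  (4B, 2-aligned)
4..8  vy  (4B, 2-aligned)
8..9  team  (1B, 1-aligned)
9..10  -- padding (1B)
10..22  cooldown  (12B, 2-aligned)
within Point: g at 4
10 + 4 = 14

14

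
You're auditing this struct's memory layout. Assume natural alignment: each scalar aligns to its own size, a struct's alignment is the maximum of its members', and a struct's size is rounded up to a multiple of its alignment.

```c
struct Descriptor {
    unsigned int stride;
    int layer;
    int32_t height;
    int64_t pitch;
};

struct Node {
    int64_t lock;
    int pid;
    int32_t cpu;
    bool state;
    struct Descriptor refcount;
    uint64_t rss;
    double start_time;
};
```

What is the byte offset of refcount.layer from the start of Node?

28

Descriptor: stride at 0 (size 4, align 4) → ends 4; layer at 4 (size 4, align 4) → ends 8; height at 8 (size 4, align 4) → ends 12; pad 4 to align 8 for pitch; pitch at 16 (size 8, align 8) → ends 24; total 24 bytes, alignment 8
lock at 0 (size 8, align 8) → ends 8
pid at 8 (size 4, align 4) → ends 12
cpu at 12 (size 4, align 4) → ends 16
state at 16 (size 1, align 1) → ends 17
pad 7 to align 8 for refcount
refcount at 24 (size 24, align 8) → ends 48
within Descriptor: layer at 4
24 + 4 = 28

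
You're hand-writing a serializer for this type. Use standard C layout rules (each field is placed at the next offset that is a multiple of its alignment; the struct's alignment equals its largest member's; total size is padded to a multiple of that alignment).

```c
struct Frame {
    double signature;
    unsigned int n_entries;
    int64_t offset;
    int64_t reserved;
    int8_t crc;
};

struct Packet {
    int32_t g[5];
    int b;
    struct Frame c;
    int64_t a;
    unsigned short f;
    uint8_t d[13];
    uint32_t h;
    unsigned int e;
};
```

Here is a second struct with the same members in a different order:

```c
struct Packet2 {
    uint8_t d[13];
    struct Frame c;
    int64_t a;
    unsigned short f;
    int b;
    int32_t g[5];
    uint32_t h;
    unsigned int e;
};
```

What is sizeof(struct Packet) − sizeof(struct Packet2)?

Frame: signature at 0 (size 8, align 8) → ends 8; n_entries at 8 (size 4, align 4) → ends 12; pad 4 to align 8 for offset; offset at 16 (size 8, align 8) → ends 24; reserved at 24 (size 8, align 8) → ends 32; crc at 32 (size 1, align 1) → ends 33; tail pad 7 to reach multiple of 8; total 40 bytes, alignment 8
g at 0 (size 20, align 4) → ends 20
b at 20 (size 4, align 4) → ends 24
c at 24 (size 40, align 8) → ends 64
a at 64 (size 8, align 8) → ends 72
f at 72 (size 2, align 2) → ends 74
d at 74 (size 13, align 1) → ends 87
pad 1 to align 4 for h
h at 88 (size 4, align 4) → ends 92
e at 92 (size 4, align 4) → ends 96
total 96 bytes, alignment 8
— Packet2 —
d at 0 (size 13, align 1) → ends 13
pad 3 to align 8 for c
c at 16 (size 40, align 8) → ends 56
a at 56 (size 8, align 8) → ends 64
f at 64 (size 2, align 2) → ends 66
pad 2 to align 4 for b
b at 68 (size 4, align 4) → ends 72
g at 72 (size 20, align 4) → ends 92
h at 92 (size 4, align 4) → ends 96
e at 96 (size 4, align 4) → ends 100
tail pad 4 to reach multiple of 8
total 104 bytes, alignment 8
96 − 104 = -8

-8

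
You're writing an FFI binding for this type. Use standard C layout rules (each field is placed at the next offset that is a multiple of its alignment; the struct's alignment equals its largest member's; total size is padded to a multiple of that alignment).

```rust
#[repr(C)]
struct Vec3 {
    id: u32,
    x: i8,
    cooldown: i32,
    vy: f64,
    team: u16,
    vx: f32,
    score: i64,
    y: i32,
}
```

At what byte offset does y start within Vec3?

40

@0: id [4B, align 4] → 4
@4: x [1B, align 1] → 5
+3 pad (align 4)
@8: cooldown [4B, align 4] → 12
+4 pad (align 8)
@16: vy [8B, align 8] → 24
@24: team [2B, align 2] → 26
+2 pad (align 4)
@28: vx [4B, align 4] → 32
@32: score [8B, align 8] → 40
@40: y [4B, align 4] → 44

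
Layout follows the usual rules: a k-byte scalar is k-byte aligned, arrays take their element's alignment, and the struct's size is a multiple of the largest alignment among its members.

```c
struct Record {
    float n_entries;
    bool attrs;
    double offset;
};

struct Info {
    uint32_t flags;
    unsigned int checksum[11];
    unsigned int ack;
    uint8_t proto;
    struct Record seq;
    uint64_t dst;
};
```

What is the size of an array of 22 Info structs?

1760

Record: 0..4  n_entries  (4B, 4-aligned); 4..5  attrs  (1B, 1-aligned); 5..8  -- padding (3B); 8..16  offset  (8B, 8-aligned); sizeof = 16, alignof = 8
0..4  flags  (4B, 4-aligned)
4..48  checksum  (44B, 4-aligned)
48..52  ack  (4B, 4-aligned)
52..53  proto  (1B, 1-aligned)
53..56  -- padding (3B)
56..72  seq  (16B, 8-aligned)
72..80  dst  (8B, 8-aligned)
sizeof = 80, alignof = 8
array of 22: 22 × 80 = 1760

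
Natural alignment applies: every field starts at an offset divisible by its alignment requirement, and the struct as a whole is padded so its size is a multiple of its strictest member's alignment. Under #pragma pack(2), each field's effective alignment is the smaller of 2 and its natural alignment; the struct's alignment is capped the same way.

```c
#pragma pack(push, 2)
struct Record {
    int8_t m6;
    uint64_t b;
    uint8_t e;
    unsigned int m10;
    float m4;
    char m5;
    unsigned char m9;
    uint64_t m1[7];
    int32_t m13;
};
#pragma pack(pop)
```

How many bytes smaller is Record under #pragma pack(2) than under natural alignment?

natural layout:
  @0: m6 [1B, align 1] → 1
  +7 pad (align 8)
  @8: b [8B, align 8] → 16
  @16: e [1B, align 1] → 17
  +3 pad (align 4)
  @20: m10 [4B, align 4] → 24
  @24: m4 [4B, align 4] → 28
  @28: m5 [1B, align 1] → 29
  @29: m9 [1B, align 1] → 30
  +2 pad (align 8)
  @32: m1 [56B, align 8] → 88
  @88: m13 [4B, align 4] → 92
  +4 tail pad (align 8)
  size 96, align 8
packed(2) layout:
  @0: m6 [1B, align 1] → 1
  +1 pad (align 2)
  @2: b [8B, align 2] → 10
  @10: e [1B, align 1] → 11
  +1 pad (align 2)
  @12: m10 [4B, align 2] → 16
  @16: m4 [4B, align 2] → 20
  @20: m5 [1B, align 1] → 21
  @21: m9 [1B, align 1] → 22
  @22: m1 [56B, align 2] → 78
  @78: m13 [4B, align 2] → 82
  size 82, align 2
96 − 82 = 14

14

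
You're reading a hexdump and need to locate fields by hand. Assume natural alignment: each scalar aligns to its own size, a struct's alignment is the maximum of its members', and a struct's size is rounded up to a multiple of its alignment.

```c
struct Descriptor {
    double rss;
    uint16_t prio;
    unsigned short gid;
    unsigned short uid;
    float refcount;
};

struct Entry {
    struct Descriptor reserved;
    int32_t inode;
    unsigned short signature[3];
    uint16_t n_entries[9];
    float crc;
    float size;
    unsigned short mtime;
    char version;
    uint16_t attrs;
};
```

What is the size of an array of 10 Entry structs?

720

Descriptor: 0..8  rss  (8B, 8-aligned); 8..10  prio  (2B, 2-aligned); 10..12  gid  (2B, 2-aligned); 12..14  uid  (2B, 2-aligned); 14..16  -- padding (2B); 16..20  refcount  (4B, 4-aligned); 20..24  -- tail padding (4B); sizeof = 24, alignof = 8
0..24  reserved  (24B, 8-aligned)
24..28  inode  (4B, 4-aligned)
28..34  signature  (6B, 2-aligned)
34..52  n_entries  (18B, 2-aligned)
52..56  crc  (4B, 4-aligned)
56..60  size  (4B, 4-aligned)
60..62  mtime  (2B, 2-aligned)
62..63  version  (1B, 1-aligned)
63..64  -- padding (1B)
64..66  attrs  (2B, 2-aligned)
66..72  -- tail padding (6B)
sizeof = 72, alignof = 8
array of 10: 10 × 72 = 720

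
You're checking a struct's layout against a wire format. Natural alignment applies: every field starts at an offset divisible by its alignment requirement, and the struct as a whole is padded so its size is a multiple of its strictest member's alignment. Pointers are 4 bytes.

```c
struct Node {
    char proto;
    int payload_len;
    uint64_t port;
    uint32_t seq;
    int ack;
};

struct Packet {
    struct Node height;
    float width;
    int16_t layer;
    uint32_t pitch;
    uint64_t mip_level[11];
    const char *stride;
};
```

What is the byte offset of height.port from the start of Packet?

Node: @0: proto [1B, align 1] → 1; +3 pad (align 4); @4: payload_len [4B, align 4] → 8; @8: port [8B, align 8] → 16; @16: seq [4B, align 4] → 20; @20: ack [4B, align 4] → 24; size 24, align 8
@0: height [24B, align 8] → 24
within Node: port at 8
0 + 8 = 8

8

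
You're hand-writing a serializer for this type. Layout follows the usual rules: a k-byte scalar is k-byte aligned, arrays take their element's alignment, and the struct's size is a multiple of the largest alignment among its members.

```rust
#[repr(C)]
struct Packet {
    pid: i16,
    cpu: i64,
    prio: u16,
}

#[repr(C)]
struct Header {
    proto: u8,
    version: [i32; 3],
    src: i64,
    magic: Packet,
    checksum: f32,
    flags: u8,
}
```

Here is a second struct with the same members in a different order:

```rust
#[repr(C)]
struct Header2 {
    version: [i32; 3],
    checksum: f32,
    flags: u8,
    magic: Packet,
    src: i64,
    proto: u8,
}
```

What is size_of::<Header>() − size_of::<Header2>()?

Packet: 0..2  pid  (2B, 2-aligned); 2..8  -- padding (6B); 8..16  cpu  (8B, 8-aligned); 16..18  prio  (2B, 2-aligned); 18..24  -- tail padding (6B); sizeof = 24, alignof = 8
0..1  proto  (1B, 1-aligned)
1..4  -- padding (3B)
4..16  version  (12B, 4-aligned)
16..24  src  (8B, 8-aligned)
24..48  magic  (24B, 8-aligned)
48..52  checksum  (4B, 4-aligned)
52..53  flags  (1B, 1-aligned)
53..56  -- tail padding (3B)
sizeof = 56, alignof = 8
— Header2 —
0..12  version  (12B, 4-aligned)
12..16  checksum  (4B, 4-aligned)
16..17  flags  (1B, 1-aligned)
17..24  -- padding (7B)
24..48  magic  (24B, 8-aligned)
48..56  src  (8B, 8-aligned)
56..57  proto  (1B, 1-aligned)
57..64  -- tail padding (7B)
sizeof = 64, alignof = 8
56 − 64 = -8

-8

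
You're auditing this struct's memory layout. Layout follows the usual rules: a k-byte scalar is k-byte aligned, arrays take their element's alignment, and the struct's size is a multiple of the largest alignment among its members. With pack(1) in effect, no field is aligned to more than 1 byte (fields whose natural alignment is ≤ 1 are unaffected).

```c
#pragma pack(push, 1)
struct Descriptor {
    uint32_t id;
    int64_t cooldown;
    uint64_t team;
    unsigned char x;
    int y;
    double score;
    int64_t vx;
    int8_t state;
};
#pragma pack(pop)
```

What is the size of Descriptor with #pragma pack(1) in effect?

id at 0 (size 4, align 1) → ends 4
cooldown at 4 (size 8, align 1) → ends 12
team at 12 (size 8, align 1) → ends 20
x at 20 (size 1, align 1) → ends 21
y at 21 (size 4, align 1) → ends 25
score at 25 (size 8, align 1) → ends 33
vx at 33 (size 8, align 1) → ends 41
state at 41 (size 1, align 1) → ends 42
total 42 bytes, alignment 1

42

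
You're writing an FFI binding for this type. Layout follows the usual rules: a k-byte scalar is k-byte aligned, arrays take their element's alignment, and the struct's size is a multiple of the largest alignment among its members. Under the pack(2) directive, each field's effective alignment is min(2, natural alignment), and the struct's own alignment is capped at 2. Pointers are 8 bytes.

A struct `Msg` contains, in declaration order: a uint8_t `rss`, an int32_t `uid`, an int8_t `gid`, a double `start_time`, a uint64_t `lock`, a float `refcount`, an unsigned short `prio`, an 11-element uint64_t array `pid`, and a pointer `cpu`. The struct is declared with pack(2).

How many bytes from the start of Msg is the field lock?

16

rss at 0 (size 1, align 1) → ends 1
pad 1 to align 2 for uid
uid at 2 (size 4, align 2) → ends 6
gid at 6 (size 1, align 1) → ends 7
pad 1 to align 2 for start_time
start_time at 8 (size 8, align 2) → ends 16
lock at 16 (size 8, align 2) → ends 24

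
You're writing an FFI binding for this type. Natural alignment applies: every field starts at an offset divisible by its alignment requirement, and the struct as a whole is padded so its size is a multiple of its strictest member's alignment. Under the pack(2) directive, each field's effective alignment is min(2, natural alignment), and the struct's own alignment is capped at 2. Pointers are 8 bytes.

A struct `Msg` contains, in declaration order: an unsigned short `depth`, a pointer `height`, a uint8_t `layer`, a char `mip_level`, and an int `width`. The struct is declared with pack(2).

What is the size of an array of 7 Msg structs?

0..2  depth  (2B, 2-aligned)
2..10  height  (8B, 2-aligned)
10..11  layer  (1B, 1-aligned)
11..12  mip_level  (1B, 1-aligned)
12..16  width  (4B, 2-aligned)
sizeof = 16, alignof = 2
array of 7: 7 × 16 = 112

112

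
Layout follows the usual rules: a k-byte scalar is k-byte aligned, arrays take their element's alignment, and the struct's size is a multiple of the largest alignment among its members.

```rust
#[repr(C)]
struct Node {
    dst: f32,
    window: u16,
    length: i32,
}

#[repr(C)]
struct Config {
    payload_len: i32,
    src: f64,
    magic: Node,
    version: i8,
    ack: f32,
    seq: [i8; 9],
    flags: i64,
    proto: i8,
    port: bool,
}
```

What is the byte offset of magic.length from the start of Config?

Node: dst at 0 (size 4, align 4) → ends 4; window at 4 (size 2, align 2) → ends 6; pad 2 to align 4 for length; length at 8 (size 4, align 4) → ends 12; total 12 bytes, alignment 4
payload_len at 0 (size 4, align 4) → ends 4
pad 4 to align 8 for src
src at 8 (size 8, align 8) → ends 16
magic at 16 (size 12, align 4) → ends 28
within Node: length at 8
16 + 8 = 24

24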